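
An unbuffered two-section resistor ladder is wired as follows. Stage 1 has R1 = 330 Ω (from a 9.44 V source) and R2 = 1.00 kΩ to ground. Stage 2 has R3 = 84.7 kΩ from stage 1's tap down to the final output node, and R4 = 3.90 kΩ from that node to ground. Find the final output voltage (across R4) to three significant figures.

V_out ≈ 0.312 V

Stage 2 presents R3+R4 = 88600 Ω as a load on stage 1's tap.
Stage 1's lower leg becomes R2‖(R3+R4) = 988.8 Ω, so V_mid = 9.44 × 988.8/1319 = 7.078 V.
Stage 2 is itself unloaded: V_out = V_mid × R4/(R3+R4) = 7.078 × 3900/88600 = 0.312 V.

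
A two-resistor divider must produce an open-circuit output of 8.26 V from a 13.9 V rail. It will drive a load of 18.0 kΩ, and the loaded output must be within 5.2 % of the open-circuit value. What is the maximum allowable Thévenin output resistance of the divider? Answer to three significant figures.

Loading drop = R_th/(R_th + R_L) ≤ 0.0520, so R_th ≤ R_L · ε/(1−ε) = 18.0 kΩ × 0.0520/0.9480 = 987 Ω.

R_th ≤ 987 Ω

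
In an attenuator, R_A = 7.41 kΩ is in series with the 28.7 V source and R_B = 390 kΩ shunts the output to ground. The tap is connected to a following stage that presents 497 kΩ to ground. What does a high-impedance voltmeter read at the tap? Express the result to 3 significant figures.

V_out ≈ 27.8 V

The load sits in parallel with R_B: R_B‖R_L = (390 × 497) / (390 + 497) = 218.5 kΩ.
V_out = 28.7 × 218.5 / (7.41 + 218.5) = 28.7 × 218.5/225.9 = 27.8 V.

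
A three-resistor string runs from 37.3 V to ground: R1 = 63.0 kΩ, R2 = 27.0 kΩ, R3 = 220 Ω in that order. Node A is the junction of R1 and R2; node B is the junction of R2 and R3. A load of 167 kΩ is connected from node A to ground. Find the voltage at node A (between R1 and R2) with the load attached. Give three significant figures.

V ≈ 10.1 V

Below node A the series string R2+R3 = 27220 Ω sits in parallel with the 167000 Ω load: 23410 Ω.
V_A = 37.3 × 23410/(63000 + 23410) = 10.1 V.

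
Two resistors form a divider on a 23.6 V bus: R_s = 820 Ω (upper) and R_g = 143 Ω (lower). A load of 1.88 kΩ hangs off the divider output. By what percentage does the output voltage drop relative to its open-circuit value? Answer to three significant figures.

6.08 %

The divider's output (Thévenin) resistance is R_s‖R_g = 121.8 Ω.
Fractional drop under load = R_th/(R_th + R_L) = 121.8 / (121.8 + 1880) = 0.06083.
So the output falls by 6.08 %.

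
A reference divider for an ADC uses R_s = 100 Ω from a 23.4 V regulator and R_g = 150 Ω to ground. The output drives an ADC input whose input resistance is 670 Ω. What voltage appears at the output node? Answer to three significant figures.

V_out ≈ 12.9 V

The load sits in parallel with R_g: R_g‖R_L = (150 × 670) / (150 + 670) = 122.6 Ω.
V_out = 23.4 × 122.6 / (100 + 122.6) = 23.4 × 122.6/222.6 = 12.9 V.
(Unloaded it would have been 14.0 V.)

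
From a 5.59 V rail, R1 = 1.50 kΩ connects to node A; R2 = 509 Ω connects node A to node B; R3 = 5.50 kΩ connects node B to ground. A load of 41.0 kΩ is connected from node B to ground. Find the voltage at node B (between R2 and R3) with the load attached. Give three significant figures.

At node B, R3 is in parallel with the load: R3‖R_L = 4849 Ω.
Below node A the resistance is R2 + (R3‖R_L) = 5358 Ω, so V_A = 5.59 × 5358/6858 = 4.367 V.
Then V_B = V_A × (R3‖R_L)/(R2 + R3‖R_L) = 4.367 × 4849/5358 = 3.95 V.

V ≈ 3.95 V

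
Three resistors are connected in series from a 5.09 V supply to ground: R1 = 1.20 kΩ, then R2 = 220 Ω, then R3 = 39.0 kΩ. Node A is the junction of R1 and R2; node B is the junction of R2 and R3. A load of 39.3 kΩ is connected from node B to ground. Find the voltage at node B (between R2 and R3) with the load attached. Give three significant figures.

At node B, R3 is in parallel with the load: R3‖R_L = 19570 Ω.
Below node A the resistance is R2 + (R3‖R_L) = 19790 Ω, so V_A = 5.09 × 19790/20990 = 4.799 V.
Then V_B = V_A × (R3‖R_L)/(R2 + R3‖R_L) = 4.799 × 19570/19790 = 4.75 V.

V ≈ 4.75 V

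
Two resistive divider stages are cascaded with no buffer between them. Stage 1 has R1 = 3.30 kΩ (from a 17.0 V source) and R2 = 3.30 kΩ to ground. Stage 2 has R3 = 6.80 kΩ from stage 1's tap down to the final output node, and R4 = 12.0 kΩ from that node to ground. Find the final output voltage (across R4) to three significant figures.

V_out ≈ 4.99 V

Stage 2 presents R3+R4 = 18.80 kΩ as a load on stage 1's tap.
Stage 1's lower leg becomes R2‖(R3+R4) = 2.807 kΩ, so V_mid = 17.0 × 2.807/6.107 = 7.814 V.
Stage 2 is itself unloaded: V_out = V_mid × R4/(R3+R4) = 7.814 × 12.0/18.80 = 4.99 V.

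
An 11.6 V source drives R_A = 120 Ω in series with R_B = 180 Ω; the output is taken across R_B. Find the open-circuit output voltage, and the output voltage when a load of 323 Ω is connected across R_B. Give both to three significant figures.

Unloaded: 6.96 V; loaded: 5.69 V

Open-circuit: V = 11.6 × 180/(120 + 180) = 6.96 V.
With the load, R_B becomes R_B‖R_L = 115.6 Ω, so V = 11.6 × 115.6/235.6 = 5.69 V.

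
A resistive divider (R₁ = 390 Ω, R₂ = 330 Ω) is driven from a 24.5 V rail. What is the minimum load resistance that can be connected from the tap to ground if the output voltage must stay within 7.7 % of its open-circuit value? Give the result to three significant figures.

Output resistance R_th = R₁‖R₂ = (390 × 330)/720.0 = 178.8 Ω.
The fractional drop is R_th/(R_th + R_L); requiring this ≤ 0.0770 gives R_L ≥ R_th(1/0.0770 − 1) = 178.8 × 11.99 = 2.14 kΩ.

R_L(min) ≈ 2.14 kΩ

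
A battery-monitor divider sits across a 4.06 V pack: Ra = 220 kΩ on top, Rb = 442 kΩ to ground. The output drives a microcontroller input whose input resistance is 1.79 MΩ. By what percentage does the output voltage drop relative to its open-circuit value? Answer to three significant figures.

The divider's output (Thévenin) resistance is Ra‖Rb = 146.9 kΩ.
Fractional drop under load = R_th/(R_th + R_L) = 146.9 / (146.9 + 1790) = 0.07584.
So the output falls by 7.58 %.

7.58 %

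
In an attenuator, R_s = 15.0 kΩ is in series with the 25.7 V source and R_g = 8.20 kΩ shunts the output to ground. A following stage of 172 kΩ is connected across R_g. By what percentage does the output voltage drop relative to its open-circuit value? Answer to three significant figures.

The divider's output (Thévenin) resistance is R_s‖R_g = 5.302 kΩ.
Fractional drop under load = R_th/(R_th + R_L) = 5.302 / (5.302 + 172) = 0.02990.
So the output falls by 2.99 %.

2.99 %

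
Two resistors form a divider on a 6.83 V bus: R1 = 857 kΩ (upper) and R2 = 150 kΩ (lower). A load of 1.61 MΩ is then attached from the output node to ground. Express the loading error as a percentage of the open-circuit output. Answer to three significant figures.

The divider's output (Thévenin) resistance is R1‖R2 = 127.7 kΩ.
Fractional drop under load = R_th/(R_th + R_L) = 127.7 / (127.7 + 1610) = 0.07346.
So the output falls by 7.35 %.

7.35 %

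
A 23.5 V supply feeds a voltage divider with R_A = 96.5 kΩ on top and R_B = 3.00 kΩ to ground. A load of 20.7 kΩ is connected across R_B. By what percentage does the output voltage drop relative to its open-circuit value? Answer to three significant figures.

The divider's output (Thévenin) resistance is R_A‖R_B = 2.910 kΩ.
Fractional drop under load = R_th/(R_th + R_L) = 2.910 / (2.910 + 20.7) = 0.1232.
So the output falls by 12.3 %.

12.3 %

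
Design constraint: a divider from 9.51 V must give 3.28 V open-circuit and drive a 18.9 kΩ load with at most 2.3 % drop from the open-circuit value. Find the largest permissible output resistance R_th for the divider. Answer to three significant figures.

R_th ≤ 445 Ω

Loading drop = R_th/(R_th + R_L) ≤ 0.0230, so R_th ≤ R_L · ε/(1−ε) = 18.9 kΩ × 0.0230/0.9770 = 445 Ω.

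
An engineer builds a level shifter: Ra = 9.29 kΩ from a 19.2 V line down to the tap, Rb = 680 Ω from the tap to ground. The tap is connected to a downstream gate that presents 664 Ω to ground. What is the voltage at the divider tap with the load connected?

The load sits in parallel with Rb: Rb‖R_L = (680 × 664) / (680 + 664) = 336.0 Ω.
V_out = 19.2 × 336.0 / (9290 + 336.0) = 19.2 × 336.0/9626 = 0.670 V.
(Unloaded it would have been 1.31 V.)

V_out ≈ 0.670 V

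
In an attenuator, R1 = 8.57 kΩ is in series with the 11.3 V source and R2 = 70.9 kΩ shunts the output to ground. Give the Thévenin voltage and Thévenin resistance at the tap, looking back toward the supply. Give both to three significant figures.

V_th is the open-circuit tap voltage: 11.3 × 70.9/(8.57 + 70.9) = 10.1 V.
With the supply zeroed, R1 and R2 appear in parallel from the tap: R_th = R1‖R2 = (8.57 × 70.9)/79.47 = 7.65 kΩ.

V_th = 10.1 V, R_th = 7.65 kΩ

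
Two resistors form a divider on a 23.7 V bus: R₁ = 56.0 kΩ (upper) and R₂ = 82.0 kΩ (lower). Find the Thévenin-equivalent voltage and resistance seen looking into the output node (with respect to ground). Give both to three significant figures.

V_th is the open-circuit tap voltage: 23.7 × 82.0/(56.0 + 82.0) = 14.1 V.
With the supply zeroed, R₁ and R₂ appear in parallel from the tap: R_th = R₁‖R₂ = (56.0 × 82.0)/138.0 = 33.3 kΩ.

V_th = 14.1 V, R_th = 33.3 kΩ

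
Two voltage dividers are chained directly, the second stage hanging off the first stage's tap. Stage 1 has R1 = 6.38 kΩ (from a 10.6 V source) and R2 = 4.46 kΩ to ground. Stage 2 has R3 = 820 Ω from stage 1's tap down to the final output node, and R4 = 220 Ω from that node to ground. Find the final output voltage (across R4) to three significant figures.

V_out ≈ 0.262 V

Stage 2 presents R3+R4 = 1040 Ω as a load on stage 1's tap.
Stage 1's lower leg becomes R2‖(R3+R4) = 843.3 Ω, so V_mid = 10.6 × 843.3/7223 = 1.238 V.
Stage 2 is itself unloaded: V_out = V_mid × R4/(R3+R4) = 1.238 × 220/1040 = 0.262 V.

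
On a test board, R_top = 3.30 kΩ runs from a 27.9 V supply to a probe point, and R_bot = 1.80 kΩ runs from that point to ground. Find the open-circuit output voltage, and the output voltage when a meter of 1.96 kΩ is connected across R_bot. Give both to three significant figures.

Open-circuit: V = 27.9 × 1.80/(3.30 + 1.80) = 9.85 V.
With the load, R_bot becomes R_bot‖R_L = 0.9383 kΩ, so V = 27.9 × 0.9383/4.238 = 6.18 V.

Unloaded: 9.85 V; loaded: 6.18 V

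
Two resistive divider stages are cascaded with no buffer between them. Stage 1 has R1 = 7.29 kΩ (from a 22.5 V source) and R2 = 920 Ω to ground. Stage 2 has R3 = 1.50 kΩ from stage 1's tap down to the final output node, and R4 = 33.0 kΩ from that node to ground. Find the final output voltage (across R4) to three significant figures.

V_out ≈ 2.36 V

Stage 2 presents R3+R4 = 34500 Ω as a load on stage 1's tap.
Stage 1's lower leg becomes R2‖(R3+R4) = 896.1 Ω, so V_mid = 22.5 × 896.1/8186 = 2.463 V.
Stage 2 is itself unloaded: V_out = V_mid × R4/(R3+R4) = 2.463 × 33000/34500 = 2.36 V.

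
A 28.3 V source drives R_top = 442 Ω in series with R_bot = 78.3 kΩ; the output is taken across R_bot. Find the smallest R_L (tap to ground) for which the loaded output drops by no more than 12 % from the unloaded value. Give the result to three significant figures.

Output resistance R_th = R_top‖R_bot = (442 × 78300)/78740 = 439.5 Ω.
The fractional drop is R_th/(R_th + R_L); requiring this ≤ 0.120 gives R_L ≥ R_th(1/0.120 − 1) = 439.5 × 7.333 = 3.22 kΩ.

R_L(min) ≈ 3.22 kΩ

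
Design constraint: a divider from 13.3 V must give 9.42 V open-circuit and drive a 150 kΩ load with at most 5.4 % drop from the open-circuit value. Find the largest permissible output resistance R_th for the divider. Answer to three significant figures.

Loading drop = R_th/(R_th + R_L) ≤ 0.0540, so R_th ≤ R_L · ε/(1−ε) = 150 kΩ × 0.0540/0.9460 = 8.56 kΩ.

R_th ≤ 8.56 kΩ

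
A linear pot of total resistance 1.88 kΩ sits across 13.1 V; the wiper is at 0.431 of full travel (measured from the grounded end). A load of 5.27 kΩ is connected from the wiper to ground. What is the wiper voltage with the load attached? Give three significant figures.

The wiper splits the pot into (1−α)R = 1070 Ω above and αR = 810.3 Ω below.
Lower section ‖ load = 702.3 Ω.
V_wiper = 13.1 × 702.3/(1070 + 702.3) = 5.19 V.

V ≈ 5.19 V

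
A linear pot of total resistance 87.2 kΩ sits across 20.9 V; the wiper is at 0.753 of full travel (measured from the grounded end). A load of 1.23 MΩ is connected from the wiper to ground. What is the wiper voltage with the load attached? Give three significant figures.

The wiper splits the pot into (1−α)R = 21.54 kΩ above and αR = 65.66 kΩ below.
Lower section ‖ load = 62.33 kΩ.
V_wiper = 20.9 × 62.33/(21.54 + 62.33) = 15.5 V.

V ≈ 15.5 V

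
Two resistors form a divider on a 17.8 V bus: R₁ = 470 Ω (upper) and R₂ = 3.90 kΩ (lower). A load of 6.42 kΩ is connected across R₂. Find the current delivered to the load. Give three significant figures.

R₂‖R_L = 2426 Ω; V_out = 17.8 × 2426/2896 = 14.91 V.
I_L = V_out / R_L = 14.91 / 6.42 kΩ = 2.32 mA.

I_L ≈ 2.32 mA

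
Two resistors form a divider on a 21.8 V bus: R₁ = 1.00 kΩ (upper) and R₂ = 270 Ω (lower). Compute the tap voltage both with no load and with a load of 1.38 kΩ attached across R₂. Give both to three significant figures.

Open-circuit: V = 21.8 × 270/(1000 + 270) = 4.63 V.
With the load, R₂ becomes R₂‖R_L = 225.8 Ω, so V = 21.8 × 225.8/1226 = 4.02 V.

Unloaded: 4.63 V; loaded: 4.02 V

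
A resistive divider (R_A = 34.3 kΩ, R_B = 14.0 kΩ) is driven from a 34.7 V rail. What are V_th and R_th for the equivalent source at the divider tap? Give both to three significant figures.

V_th = 10.1 V, R_th = 9.94 kΩ

V_th is the open-circuit tap voltage: 34.7 × 14.0/(34.3 + 14.0) = 10.1 V.
With the supply zeroed, R_A and R_B appear in parallel from the tap: R_th = R_A‖R_B = (34.3 × 14.0)/48.30 = 9.94 kΩ.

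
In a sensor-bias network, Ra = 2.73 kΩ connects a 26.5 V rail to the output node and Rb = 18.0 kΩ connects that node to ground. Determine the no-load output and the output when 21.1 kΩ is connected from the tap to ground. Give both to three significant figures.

Open-circuit: V = 26.5 × 18.0/(2.73 + 18.0) = 23.0 V.
With the load, Rb becomes Rb‖R_L = 9.714 kΩ, so V = 26.5 × 9.714/12.44 = 20.7 V.

Unloaded: 23.0 V; loaded: 20.7 V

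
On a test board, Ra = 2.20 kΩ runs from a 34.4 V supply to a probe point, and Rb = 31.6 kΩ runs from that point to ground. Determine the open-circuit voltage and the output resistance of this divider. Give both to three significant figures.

V_th is the open-circuit tap voltage: 34.4 × 31.6/(2.20 + 31.6) = 32.2 V.
With the supply zeroed, Ra and Rb appear in parallel from the tap: R_th = Ra‖Rb = (2.20 × 31.6)/33.80 = 2.06 kΩ.

V_th = 32.2 V, R_th = 2.06 kΩ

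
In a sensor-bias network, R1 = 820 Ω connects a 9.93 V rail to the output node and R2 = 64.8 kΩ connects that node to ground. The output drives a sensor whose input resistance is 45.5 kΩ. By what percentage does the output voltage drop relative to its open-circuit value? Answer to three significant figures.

The divider's output (Thévenin) resistance is R1‖R2 = 809.8 Ω.
Fractional drop under load = R_th/(R_th + R_L) = 809.8 / (809.8 + 45500) = 0.01749.
So the output falls by 1.75 %.

1.75 %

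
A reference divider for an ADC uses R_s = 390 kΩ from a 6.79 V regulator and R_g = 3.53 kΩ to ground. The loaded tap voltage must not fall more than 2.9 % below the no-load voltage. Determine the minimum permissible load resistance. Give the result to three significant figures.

Output resistance R_th = R_s‖R_g = (390 × 3.53)/393.5 = 3.498 kΩ.
The fractional drop is R_th/(R_th + R_L); requiring this ≤ 0.0290 gives R_L ≥ R_th(1/0.0290 − 1) = 3.498 × 33.48 = 117 kΩ.

R_L(min) ≈ 117 kΩ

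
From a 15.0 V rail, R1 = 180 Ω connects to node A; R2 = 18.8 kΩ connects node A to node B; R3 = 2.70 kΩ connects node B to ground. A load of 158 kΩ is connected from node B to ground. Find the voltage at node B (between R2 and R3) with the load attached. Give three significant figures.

V ≈ 1.84 V

At node B, R3 is in parallel with the load: R3‖R_L = 2655 Ω.
Below node A the resistance is R2 + (R3‖R_L) = 21450 Ω, so V_A = 15.0 × 21450/21630 = 14.88 V.
Then V_B = V_A × (R3‖R_L)/(R2 + R3‖R_L) = 14.88 × 2655/21450 = 1.84 V.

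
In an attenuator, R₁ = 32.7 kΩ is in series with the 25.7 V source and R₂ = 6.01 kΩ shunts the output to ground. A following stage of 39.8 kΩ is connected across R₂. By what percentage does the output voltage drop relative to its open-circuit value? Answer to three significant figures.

Unloaded V = 25.7 × 6.01/38.71 = 3.9901 V.
Loaded: R₂‖R_L = 5.222 kΩ, giving V = 25.7 × 5.222/37.92 = 3.5387 V.
Drop = (3.9901 − 3.5387) / 3.9901 = 11.3 %.

11.3 %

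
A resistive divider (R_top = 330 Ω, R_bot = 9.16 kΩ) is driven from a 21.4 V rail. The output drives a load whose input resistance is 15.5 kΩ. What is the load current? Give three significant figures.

I_L ≈ 1.31 mA

R_bot‖R_L = 5758 Ω; V_out = 21.4 × 5758/6088 = 20.24 V.
I_L = V_out / R_L = 20.24 / 15.5 kΩ = 1.31 mA.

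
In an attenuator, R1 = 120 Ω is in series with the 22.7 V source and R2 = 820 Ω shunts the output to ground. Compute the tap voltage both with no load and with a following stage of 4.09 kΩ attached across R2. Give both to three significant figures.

Open-circuit: V = 22.7 × 820/(120 + 820) = 19.8 V.
With the load, R2 becomes R2‖R_L = 683.1 Ω, so V = 22.7 × 683.1/803.1 = 19.3 V.

Unloaded: 19.8 V; loaded: 19.3 V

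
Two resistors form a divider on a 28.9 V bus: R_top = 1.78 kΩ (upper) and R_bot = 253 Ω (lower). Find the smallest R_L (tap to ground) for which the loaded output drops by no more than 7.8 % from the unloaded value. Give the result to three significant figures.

R_L(min) ≈ 2.62 kΩ

Output resistance R_th = R_top‖R_bot = (1780 × 253)/2033 = 221.5 Ω.
The fractional drop is R_th/(R_th + R_L); requiring this ≤ 0.0780 gives R_L ≥ R_th(1/0.0780 − 1) = 221.5 × 11.82 = 2.62 kΩ.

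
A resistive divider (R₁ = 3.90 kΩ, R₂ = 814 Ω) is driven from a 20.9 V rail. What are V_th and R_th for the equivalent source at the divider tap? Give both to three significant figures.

V_th is the open-circuit tap voltage: 20.9 × 814/(3900 + 814) = 3.61 V.
With the supply zeroed, R₁ and R₂ appear in parallel from the tap: R_th = R₁‖R₂ = (3900 × 814)/4714 = 673 Ω.

V_th = 3.61 V, R_th = 673 Ω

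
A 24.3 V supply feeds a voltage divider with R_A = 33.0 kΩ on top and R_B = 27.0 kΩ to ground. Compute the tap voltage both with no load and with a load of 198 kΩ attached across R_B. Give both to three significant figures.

Unloaded: 10.9 V; loaded: 10.2 V

Open-circuit: V = 24.3 × 27.0/(33.0 + 27.0) = 10.9 V.
With the load, R_B becomes R_B‖R_L = 23.76 kΩ, so V = 24.3 × 23.76/56.76 = 10.2 V.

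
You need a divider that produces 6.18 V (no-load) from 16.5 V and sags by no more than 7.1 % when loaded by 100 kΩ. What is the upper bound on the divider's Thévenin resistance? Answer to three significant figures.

R_th ≤ 7.64 kΩ

Loading drop = R_th/(R_th + R_L) ≤ 0.0710, so R_th ≤ R_L · ε/(1−ε) = 100 kΩ × 0.0710/0.9290 = 7.64 kΩ.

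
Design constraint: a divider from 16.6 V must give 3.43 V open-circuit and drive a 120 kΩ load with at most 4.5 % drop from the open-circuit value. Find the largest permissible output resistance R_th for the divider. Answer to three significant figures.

Loading drop = R_th/(R_th + R_L) ≤ 0.0450, so R_th ≤ R_L · ε/(1−ε) = 120 kΩ × 0.0450/0.9550 = 5.65 kΩ.

R_th ≤ 5.65 kΩ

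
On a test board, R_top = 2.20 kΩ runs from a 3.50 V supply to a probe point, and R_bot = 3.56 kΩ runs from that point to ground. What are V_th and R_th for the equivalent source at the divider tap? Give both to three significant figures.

V_th is the open-circuit tap voltage: 3.50 × 3.56/(2.20 + 3.56) = 2.16 V.
With the supply zeroed, R_top and R_bot appear in parallel from the tap: R_th = R_top‖R_bot = (2.20 × 3.56)/5.760 = 1.36 kΩ.

V_th = 2.16 V, R_th = 1.36 kΩ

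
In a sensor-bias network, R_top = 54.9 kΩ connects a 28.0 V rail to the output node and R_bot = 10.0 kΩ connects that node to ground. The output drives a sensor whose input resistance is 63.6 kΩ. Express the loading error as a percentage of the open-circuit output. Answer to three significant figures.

The divider's output (Thévenin) resistance is R_top‖R_bot = 8.459 kΩ.
Fractional drop under load = R_th/(R_th + R_L) = 8.459 / (8.459 + 63.6) = 0.1174.
So the output falls by 11.7 %.

11.7 %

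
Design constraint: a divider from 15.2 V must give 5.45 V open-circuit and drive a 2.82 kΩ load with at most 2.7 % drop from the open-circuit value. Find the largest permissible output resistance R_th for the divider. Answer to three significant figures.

Loading drop = R_th/(R_th + R_L) ≤ 0.0270, so R_th ≤ R_L · ε/(1−ε) = 2.82 kΩ × 0.0270/0.9730 = 78.3 Ω.

R_th ≤ 78.3 Ω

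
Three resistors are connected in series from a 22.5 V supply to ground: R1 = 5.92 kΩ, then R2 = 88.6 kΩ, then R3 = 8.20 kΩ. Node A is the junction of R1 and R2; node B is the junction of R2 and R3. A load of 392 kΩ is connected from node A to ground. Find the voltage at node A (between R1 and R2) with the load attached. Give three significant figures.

V ≈ 20.9 V

Below node A the series string R2+R3 = 96.80 kΩ sits in parallel with the 392 kΩ load: 77.63 kΩ.
V_A = 22.5 × 77.63/(5.92 + 77.63) = 20.9 V.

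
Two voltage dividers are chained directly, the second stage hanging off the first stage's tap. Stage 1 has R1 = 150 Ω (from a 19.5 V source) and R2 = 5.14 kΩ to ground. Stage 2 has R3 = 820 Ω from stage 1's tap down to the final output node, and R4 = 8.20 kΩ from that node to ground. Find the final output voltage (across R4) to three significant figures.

V_out ≈ 17.0 V

Stage 2 presents R3+R4 = 9020 Ω as a load on stage 1's tap.
Stage 1's lower leg becomes R2‖(R3+R4) = 3274 Ω, so V_mid = 19.5 × 3274/3424 = 18.65 V.
Stage 2 is itself unloaded: V_out = V_mid × R4/(R3+R4) = 18.65 × 8200/9020 = 17.0 V.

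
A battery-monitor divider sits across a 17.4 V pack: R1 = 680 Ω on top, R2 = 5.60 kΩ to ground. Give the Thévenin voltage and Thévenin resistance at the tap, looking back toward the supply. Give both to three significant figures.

V_th = 15.5 V, R_th = 606 Ω

V_th is the open-circuit tap voltage: 17.4 × 5600/(680 + 5600) = 15.5 V.
With the supply zeroed, R1 and R2 appear in parallel from the tap: R_th = R1‖R2 = (680 × 5600)/6280 = 606 Ω.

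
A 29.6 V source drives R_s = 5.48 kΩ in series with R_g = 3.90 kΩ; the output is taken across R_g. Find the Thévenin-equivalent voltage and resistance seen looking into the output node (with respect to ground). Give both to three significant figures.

V_th is the open-circuit tap voltage: 29.6 × 3.90/(5.48 + 3.90) = 12.3 V.
With the supply zeroed, R_s and R_g appear in parallel from the tap: R_th = R_s‖R_g = (5.48 × 3.90)/9.380 = 2.28 kΩ.

V_th = 12.3 V, R_th = 2.28 kΩ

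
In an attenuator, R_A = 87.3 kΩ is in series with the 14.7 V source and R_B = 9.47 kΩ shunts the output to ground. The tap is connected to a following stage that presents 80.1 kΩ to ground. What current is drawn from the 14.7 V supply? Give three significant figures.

I ≈ 0.153 mA

R_B‖R_L = 8.469 kΩ, so the source sees R_A + R_B‖R_L = 95.77 kΩ.
I = 14.7 V / 95.77 kΩ = 0.153 mA.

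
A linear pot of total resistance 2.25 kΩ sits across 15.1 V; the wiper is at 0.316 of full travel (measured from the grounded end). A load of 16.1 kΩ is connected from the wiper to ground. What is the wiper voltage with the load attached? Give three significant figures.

V ≈ 4.63 V

The wiper splits the pot into (1−α)R = 1539 Ω above and αR = 711.0 Ω below.
Lower section ‖ load = 680.9 Ω.
V_wiper = 15.1 × 680.9/(1539 + 680.9) = 4.63 V.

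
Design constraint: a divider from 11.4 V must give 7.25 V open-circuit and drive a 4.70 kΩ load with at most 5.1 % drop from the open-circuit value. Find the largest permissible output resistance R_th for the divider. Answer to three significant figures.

R_th ≤ 253 Ω

Loading drop = R_th/(R_th + R_L) ≤ 0.0510, so R_th ≤ R_L · ε/(1−ε) = 4.70 kΩ × 0.0510/0.9490 = 253 Ω.
(Any R1, R2 with R2/(R1+R2) = 0.636 and R1‖R2 ≤ 253 Ω will meet the spec.)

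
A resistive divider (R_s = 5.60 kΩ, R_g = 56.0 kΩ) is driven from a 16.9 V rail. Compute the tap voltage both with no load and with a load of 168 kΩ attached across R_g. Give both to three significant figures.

Open-circuit: V = 16.9 × 56.0/(5.60 + 56.0) = 15.4 V.
With the load, R_g becomes R_g‖R_L = 42.00 kΩ, so V = 16.9 × 42.00/47.60 = 14.9 V.

Unloaded: 15.4 V; loaded: 14.9 V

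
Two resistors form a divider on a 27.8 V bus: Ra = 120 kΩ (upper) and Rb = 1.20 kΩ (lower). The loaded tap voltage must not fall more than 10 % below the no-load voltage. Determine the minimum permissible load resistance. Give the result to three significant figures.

R_L(min) ≈ 10.7 kΩ

Output resistance R_th = Ra‖Rb = (120 × 1.20)/121.2 = 1.188 kΩ.
The fractional drop is R_th/(R_th + R_L); requiring this ≤ 0.100 gives R_L ≥ R_th(1/0.100 − 1) = 1.188 × 9.000 = 10.7 kΩ.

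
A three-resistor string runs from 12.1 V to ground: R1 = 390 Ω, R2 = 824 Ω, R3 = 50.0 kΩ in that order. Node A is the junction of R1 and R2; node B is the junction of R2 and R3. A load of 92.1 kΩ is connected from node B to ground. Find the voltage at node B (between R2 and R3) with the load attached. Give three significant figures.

V ≈ 11.7 V

At node B, R3 is in parallel with the load: R3‖R_L = 32410 Ω.
Below node A the resistance is R2 + (R3‖R_L) = 33230 Ω, so V_A = 12.1 × 33230/33620 = 11.96 V.
Then V_B = V_A × (R3‖R_L)/(R2 + R3‖R_L) = 11.96 × 32410/33230 = 11.7 V.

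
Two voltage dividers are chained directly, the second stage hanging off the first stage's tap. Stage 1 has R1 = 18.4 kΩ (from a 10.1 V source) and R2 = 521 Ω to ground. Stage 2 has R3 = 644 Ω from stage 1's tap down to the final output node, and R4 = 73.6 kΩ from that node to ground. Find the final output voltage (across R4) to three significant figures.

V_out ≈ 0.274 V

Stage 2 presents R3+R4 = 74240 Ω as a load on stage 1's tap.
Stage 1's lower leg becomes R2‖(R3+R4) = 517.4 Ω, so V_mid = 10.1 × 517.4/18920 = 0.2762 V.
Stage 2 is itself unloaded: V_out = V_mid × R4/(R3+R4) = 0.2762 × 73600/74240 = 0.274 V.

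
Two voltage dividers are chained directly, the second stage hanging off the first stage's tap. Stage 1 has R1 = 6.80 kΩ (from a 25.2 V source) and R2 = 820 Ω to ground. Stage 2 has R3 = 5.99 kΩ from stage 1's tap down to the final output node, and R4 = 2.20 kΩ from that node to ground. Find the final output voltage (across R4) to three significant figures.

V_out ≈ 0.669 V

Stage 2 presents R3+R4 = 8190 Ω as a load on stage 1's tap.
Stage 1's lower leg becomes R2‖(R3+R4) = 745.4 Ω, so V_mid = 25.2 × 745.4/7545 = 2.489 V.
Stage 2 is itself unloaded: V_out = V_mid × R4/(R3+R4) = 2.489 × 2200/8190 = 0.669 V.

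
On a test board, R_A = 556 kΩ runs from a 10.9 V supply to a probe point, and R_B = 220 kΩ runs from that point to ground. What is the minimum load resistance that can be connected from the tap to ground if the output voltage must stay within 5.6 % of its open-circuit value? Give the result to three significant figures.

Output resistance R_th = R_A‖R_B = (556 × 220)/776.0 = 157.6 kΩ.
The fractional drop is R_th/(R_th + R_L); requiring this ≤ 0.0560 gives R_L ≥ R_th(1/0.0560 − 1) = 157.6 × 16.86 = 2.66 MΩ.

R_L(min) ≈ 2.66 MΩ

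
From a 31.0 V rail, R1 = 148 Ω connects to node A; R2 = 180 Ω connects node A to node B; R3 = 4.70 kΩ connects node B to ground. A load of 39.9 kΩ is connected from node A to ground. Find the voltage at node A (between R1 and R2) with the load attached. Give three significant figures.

Below node A the series string R2+R3 = 4880 Ω sits in parallel with the 39900 Ω load: 4348 Ω.
V_A = 31.0 × 4348/(148 + 4348) = 30.0 V.

V ≈ 30.0 V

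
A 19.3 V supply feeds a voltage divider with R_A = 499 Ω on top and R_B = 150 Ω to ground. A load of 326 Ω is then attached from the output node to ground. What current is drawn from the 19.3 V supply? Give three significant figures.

I ≈ 32.1 mA

R_B‖R_L = 102.7 Ω, so the source sees R_A + R_B‖R_L = 601.7 Ω.
I = 19.3 V / 601.7 Ω = 32.1 mA.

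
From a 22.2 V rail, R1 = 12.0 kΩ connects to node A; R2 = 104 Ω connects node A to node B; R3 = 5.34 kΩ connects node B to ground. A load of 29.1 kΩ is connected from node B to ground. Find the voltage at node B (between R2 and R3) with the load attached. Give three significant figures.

At node B, R3 is in parallel with the load: R3‖R_L = 4512 Ω.
Below node A the resistance is R2 + (R3‖R_L) = 4616 Ω, so V_A = 22.2 × 4616/16620 = 6.167 V.
Then V_B = V_A × (R3‖R_L)/(R2 + R3‖R_L) = 6.167 × 4512/4616 = 6.03 V.

V ≈ 6.03 V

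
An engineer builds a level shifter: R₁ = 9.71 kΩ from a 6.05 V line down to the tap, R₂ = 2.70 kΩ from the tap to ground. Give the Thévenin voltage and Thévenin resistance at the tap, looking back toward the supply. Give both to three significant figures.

V_th is the open-circuit tap voltage: 6.05 × 2.70/(9.71 + 2.70) = 1.32 V.
With the supply zeroed, R₁ and R₂ appear in parallel from the tap: R_th = R₁‖R₂ = (9.71 × 2.70)/12.41 = 2.11 kΩ.

V_th = 1.32 V, R_th = 2.11 kΩ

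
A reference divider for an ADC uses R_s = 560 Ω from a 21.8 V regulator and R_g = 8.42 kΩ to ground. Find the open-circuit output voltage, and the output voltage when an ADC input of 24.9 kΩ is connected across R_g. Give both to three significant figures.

Open-circuit: V = 21.8 × 8420/(560 + 8420) = 20.4 V.
With the load, R_g becomes R_g‖R_L = 6292 Ω, so V = 21.8 × 6292/6852 = 20.0 V.

Unloaded: 20.4 V; loaded: 20.0 V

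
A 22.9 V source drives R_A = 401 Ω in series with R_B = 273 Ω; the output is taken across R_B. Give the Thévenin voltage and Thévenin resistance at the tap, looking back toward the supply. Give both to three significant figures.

V_th is the open-circuit tap voltage: 22.9 × 273/(401 + 273) = 9.28 V.
With the supply zeroed, R_A and R_B appear in parallel from the tap: R_th = R_A‖R_B = (401 × 273)/674.0 = 162 Ω.

V_th = 9.28 V, R_th = 162 Ω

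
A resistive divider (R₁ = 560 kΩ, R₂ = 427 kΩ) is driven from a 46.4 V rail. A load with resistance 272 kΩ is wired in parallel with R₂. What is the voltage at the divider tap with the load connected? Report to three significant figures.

The load sits in parallel with R₂: R₂‖R_L = (427 × 272) / (427 + 272) = 166.2 kΩ.
V_out = 46.4 × 166.2 / (560 + 166.2) = 46.4 × 166.2/726.2 = 10.6 V.

V_out ≈ 10.6 V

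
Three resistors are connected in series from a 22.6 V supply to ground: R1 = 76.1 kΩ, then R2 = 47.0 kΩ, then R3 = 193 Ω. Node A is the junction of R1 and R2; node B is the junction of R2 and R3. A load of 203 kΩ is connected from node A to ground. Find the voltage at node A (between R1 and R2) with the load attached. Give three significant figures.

Below node A the series string R2+R3 = 47190 Ω sits in parallel with the 203000 Ω load: 38290 Ω.
V_A = 22.6 × 38290/(76100 + 38290) = 7.57 V.

V ≈ 7.57 V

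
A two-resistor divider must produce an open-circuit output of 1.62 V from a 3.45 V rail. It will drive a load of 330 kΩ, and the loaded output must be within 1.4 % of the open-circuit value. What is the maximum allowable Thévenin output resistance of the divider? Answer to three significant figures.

R_th ≤ 4.69 kΩ

Loading drop = R_th/(R_th + R_L) ≤ 0.0140, so R_th ≤ R_L · ε/(1−ε) = 330 kΩ × 0.0140/0.9860 = 4.69 kΩ.
(Any R1, R2 with R2/(R1+R2) = 0.470 and R1‖R2 ≤ 4.69 kΩ will meet the spec.)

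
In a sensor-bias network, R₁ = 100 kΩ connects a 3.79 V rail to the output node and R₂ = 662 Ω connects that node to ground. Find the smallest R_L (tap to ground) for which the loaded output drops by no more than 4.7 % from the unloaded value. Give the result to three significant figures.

R_L(min) ≈ 13.3 kΩ

Output resistance R_th = R₁‖R₂ = (100000 × 662)/100700 = 657.6 Ω.
The fractional drop is R_th/(R_th + R_L); requiring this ≤ 0.0470 gives R_L ≥ R_th(1/0.0470 − 1) = 657.6 × 20.28 = 13.3 kΩ.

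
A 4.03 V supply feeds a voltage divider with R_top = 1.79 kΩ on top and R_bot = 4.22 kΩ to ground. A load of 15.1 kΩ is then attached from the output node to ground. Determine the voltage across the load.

V_out ≈ 2.61 V

The load sits in parallel with R_bot: R_bot‖R_L = (4.22 × 15.1) / (4.22 + 15.1) = 3.298 kΩ.
V_out = 4.03 × 3.298 / (1.79 + 3.298) = 4.03 × 3.298/5.088 = 2.61 V.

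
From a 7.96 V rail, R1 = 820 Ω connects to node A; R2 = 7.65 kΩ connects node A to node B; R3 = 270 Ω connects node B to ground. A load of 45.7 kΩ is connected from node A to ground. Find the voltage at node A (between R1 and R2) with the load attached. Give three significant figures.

V ≈ 7.10 V

Below node A the series string R2+R3 = 7920 Ω sits in parallel with the 45700 Ω load: 6750 Ω.
V_A = 7.96 × 6750/(820 + 6750) = 7.10 V.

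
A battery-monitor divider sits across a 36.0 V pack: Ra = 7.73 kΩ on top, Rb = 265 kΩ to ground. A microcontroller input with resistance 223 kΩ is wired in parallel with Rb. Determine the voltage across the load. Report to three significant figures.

The load sits in parallel with Rb: Rb‖R_L = (265 × 223) / (265 + 223) = 121.1 kΩ.
V_out = 36.0 × 121.1 / (7.73 + 121.1) = 36.0 × 121.1/128.8 = 33.8 V.
(Unloaded it would have been 35.0 V.)

V_out ≈ 33.8 V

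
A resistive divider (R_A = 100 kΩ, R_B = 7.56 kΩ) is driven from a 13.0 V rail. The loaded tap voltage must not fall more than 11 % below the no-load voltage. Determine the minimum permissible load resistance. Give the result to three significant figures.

Output resistance R_th = R_A‖R_B = (100 × 7.56)/107.6 = 7.029 kΩ.
The fractional drop is R_th/(R_th + R_L); requiring this ≤ 0.110 gives R_L ≥ R_th(1/0.110 − 1) = 7.029 × 8.091 = 56.9 kΩ.

R_L(min) ≈ 56.9 kΩ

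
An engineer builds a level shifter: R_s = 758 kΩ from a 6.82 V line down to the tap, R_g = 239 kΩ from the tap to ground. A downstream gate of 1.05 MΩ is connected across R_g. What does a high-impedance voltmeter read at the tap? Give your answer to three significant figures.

V_out ≈ 1.39 V

The load sits in parallel with R_g: R_g‖R_L = (239 × 1050) / (239 + 1050) = 194.7 kΩ.
V_out = 6.82 × 194.7 / (758 + 194.7) = 6.82 × 194.7/952.7 = 1.39 V.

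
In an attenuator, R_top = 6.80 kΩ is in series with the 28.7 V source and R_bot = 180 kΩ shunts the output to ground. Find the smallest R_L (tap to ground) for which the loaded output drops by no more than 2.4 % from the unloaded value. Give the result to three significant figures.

R_L(min) ≈ 266 kΩ

Output resistance R_th = R_top‖R_bot = (6.80 × 180)/186.8 = 6.552 kΩ.
The fractional drop is R_th/(R_th + R_L); requiring this ≤ 0.0240 gives R_L ≥ R_th(1/0.0240 − 1) = 6.552 × 40.67 = 266 kΩ.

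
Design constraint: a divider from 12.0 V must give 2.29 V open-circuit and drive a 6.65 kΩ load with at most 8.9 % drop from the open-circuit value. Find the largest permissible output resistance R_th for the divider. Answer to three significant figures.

Loading drop = R_th/(R_th + R_L) ≤ 0.0890, so R_th ≤ R_L · ε/(1−ε) = 6.65 kΩ × 0.0890/0.9110 = 650 Ω.

R_th ≤ 650 Ω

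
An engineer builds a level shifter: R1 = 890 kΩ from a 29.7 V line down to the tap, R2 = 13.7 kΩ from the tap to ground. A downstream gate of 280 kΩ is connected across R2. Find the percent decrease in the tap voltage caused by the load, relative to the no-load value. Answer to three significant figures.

4.60 %

The divider's output (Thévenin) resistance is R1‖R2 = 13.49 kΩ.
Fractional drop under load = R_th/(R_th + R_L) = 13.49 / (13.49 + 280) = 0.04597.
So the output falls by 4.60 %.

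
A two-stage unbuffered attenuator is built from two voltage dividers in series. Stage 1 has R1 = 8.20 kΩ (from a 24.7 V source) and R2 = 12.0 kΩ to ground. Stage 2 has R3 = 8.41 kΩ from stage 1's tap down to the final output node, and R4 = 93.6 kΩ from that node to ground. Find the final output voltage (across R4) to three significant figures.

Stage 2 presents R3+R4 = 102.0 kΩ as a load on stage 1's tap.
Stage 1's lower leg becomes R2‖(R3+R4) = 10.74 kΩ, so V_mid = 24.7 × 10.74/18.94 = 14.00 V.
Stage 2 is itself unloaded: V_out = V_mid × R4/(R3+R4) = 14.00 × 93.6/102.0 = 12.8 V.

V_out ≈ 12.8 V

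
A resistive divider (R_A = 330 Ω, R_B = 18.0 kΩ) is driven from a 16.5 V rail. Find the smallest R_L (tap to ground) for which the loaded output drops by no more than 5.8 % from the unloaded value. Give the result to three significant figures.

R_L(min) ≈ 5.26 kΩ

Output resistance R_th = R_A‖R_B = (330 × 18000)/18330 = 324.1 Ω.
The fractional drop is R_th/(R_th + R_L); requiring this ≤ 0.0580 gives R_L ≥ R_th(1/0.0580 − 1) = 324.1 × 16.24 = 5.26 kΩ.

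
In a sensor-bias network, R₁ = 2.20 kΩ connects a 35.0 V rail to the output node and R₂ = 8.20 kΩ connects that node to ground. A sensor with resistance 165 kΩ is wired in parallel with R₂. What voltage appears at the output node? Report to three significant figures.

The load sits in parallel with R₂: R₂‖R_L = (8.20 × 165) / (8.20 + 165) = 7.812 kΩ.
V_out = 35.0 × 7.812 / (2.20 + 7.812) = 35.0 × 7.812/10.01 = 27.3 V.

V_out ≈ 27.3 V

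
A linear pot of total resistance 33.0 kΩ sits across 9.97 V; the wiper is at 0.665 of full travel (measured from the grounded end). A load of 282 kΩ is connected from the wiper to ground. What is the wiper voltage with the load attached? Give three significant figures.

V ≈ 6.46 V

The wiper splits the pot into (1−α)R = 11.05 kΩ above and αR = 21.95 kΩ below.
Lower section ‖ load = 20.36 kΩ.
V_wiper = 9.97 × 20.36/(11.05 + 20.36) = 6.46 V.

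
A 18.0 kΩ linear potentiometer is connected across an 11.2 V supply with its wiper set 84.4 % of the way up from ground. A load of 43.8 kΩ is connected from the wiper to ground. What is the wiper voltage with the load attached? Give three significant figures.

The wiper splits the pot into (1−α)R = 2.808 kΩ above and αR = 15.19 kΩ below.
Lower section ‖ load = 11.28 kΩ.
V_wiper = 11.2 × 11.28/(2.808 + 11.28) = 8.97 V.

V ≈ 8.97 V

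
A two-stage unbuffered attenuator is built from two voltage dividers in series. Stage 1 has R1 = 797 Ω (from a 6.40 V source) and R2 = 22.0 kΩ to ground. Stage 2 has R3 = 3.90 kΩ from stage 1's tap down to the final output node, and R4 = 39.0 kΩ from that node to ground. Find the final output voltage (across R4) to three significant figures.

Stage 2 presents R3+R4 = 42900 Ω as a load on stage 1's tap.
Stage 1's lower leg becomes R2‖(R3+R4) = 14540 Ω, so V_mid = 6.40 × 14540/15340 = 6.067 V.
Stage 2 is itself unloaded: V_out = V_mid × R4/(R3+R4) = 6.067 × 39000/42900 = 5.52 V.

V_out ≈ 5.52 V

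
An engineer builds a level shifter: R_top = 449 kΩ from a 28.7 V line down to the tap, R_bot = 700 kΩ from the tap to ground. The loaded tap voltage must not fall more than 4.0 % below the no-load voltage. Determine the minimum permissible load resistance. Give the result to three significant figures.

R_L(min) ≈ 6.57 MΩ

Output resistance R_th = R_top‖R_bot = (449 × 700)/1149 = 273.5 kΩ.
The fractional drop is R_th/(R_th + R_L); requiring this ≤ 0.0400 gives R_L ≥ R_th(1/0.0400 − 1) = 273.5 × 24.00 = 6.57 MΩ.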